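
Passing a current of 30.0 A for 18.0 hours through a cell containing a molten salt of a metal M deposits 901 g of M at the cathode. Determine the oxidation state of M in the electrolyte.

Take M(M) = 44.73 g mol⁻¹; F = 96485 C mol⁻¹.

Q = I·t = 30.00 A × 64800 s = 1944000 C, so n(e⁻) = 1944000/96485 = 20.15 mol.
n(M) deposited = 901 / 44.73 = 20.14 mol.
Electrons per atom = n(e⁻)/n(M) = 20.15 / 20.14 = 1.00 ≈ 1, so the ion is M⁺.

+1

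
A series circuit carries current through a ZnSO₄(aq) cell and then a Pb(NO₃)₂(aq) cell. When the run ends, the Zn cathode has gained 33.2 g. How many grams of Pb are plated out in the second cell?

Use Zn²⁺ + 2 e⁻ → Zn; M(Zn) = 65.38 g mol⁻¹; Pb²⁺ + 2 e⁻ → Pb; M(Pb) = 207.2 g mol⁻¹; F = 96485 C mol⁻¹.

105 g

n(Zn) = 33.2 / 65.38 = 0.5078 mol.
Since Zn²⁺ + 2 e⁻ → Zn, n(e⁻) passed = 2 × 0.5078 = 1.016 mol.
Cells in series carry the same charge, so the same 1.016 mol of electrons passes through cell 2.
Pb²⁺ + 2 e⁻ → Pb, so n(Pb) = 1.016 / 2 = 0.5078 mol.
m(Pb) = 0.5078 × 207.2 = 105 g.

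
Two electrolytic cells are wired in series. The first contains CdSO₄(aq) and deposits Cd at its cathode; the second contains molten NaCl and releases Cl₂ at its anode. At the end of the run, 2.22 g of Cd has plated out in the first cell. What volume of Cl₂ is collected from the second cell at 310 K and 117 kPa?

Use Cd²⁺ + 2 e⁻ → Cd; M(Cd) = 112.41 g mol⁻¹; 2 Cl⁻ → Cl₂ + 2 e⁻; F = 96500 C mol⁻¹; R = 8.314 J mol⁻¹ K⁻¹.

n(Cd) = 2.22 / 112.41 = 0.01975 mol, so n(e⁻) = 2 × 0.01975 = 0.03950 mol.
The cells are in series, so the same 0.03950 mol of electrons passes through the second cell.
2 Cl⁻ → Cl₂ + 2 e⁻ — 2 mol e⁻ per mol Cl₂, so n(Cl₂) = 0.03950/2 = 0.01975 mol.
V = nRT/P = (0.01975 × 8.314 × 310) / (117 × 10³) = 4.35 × 10⁻⁴ m³ = 0.435 L.

0.435 L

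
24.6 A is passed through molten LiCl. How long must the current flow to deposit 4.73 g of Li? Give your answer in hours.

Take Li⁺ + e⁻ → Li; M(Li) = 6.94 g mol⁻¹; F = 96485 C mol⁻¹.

n(Li) = m/M = 4.73 / 6.94 = 0.6816 mol.
Each Li atom requires 1 electron, so n(e⁻) = 1 × 0.6816 = 0.6816 mol.
Q = n(e⁻)·F = 0.6816 × 96485 = 65760 C.
t = Q/I = 65760 / 24.60 A = 2673 s = 0.743 h.

0.743 h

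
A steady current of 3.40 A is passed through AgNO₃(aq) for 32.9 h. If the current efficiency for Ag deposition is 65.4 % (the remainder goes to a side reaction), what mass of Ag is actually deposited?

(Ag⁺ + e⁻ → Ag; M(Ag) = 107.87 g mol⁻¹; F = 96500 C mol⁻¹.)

Q = I·t = 3.400 × 118440 = 402700 C.
n(e⁻) = 402700/96500 = 4.173 mol; theoretically n(Ag) = 4.173/1 = 4.173 mol, m_theo = 450.1 g.
At 65.4 % efficiency, m_actual = 0.654 × 450.1 = 294 g.

294 g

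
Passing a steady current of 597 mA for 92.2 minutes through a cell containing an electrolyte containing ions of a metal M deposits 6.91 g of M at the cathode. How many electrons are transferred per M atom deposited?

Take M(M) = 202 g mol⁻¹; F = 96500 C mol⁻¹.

1

Q = I·t = 0.5970 A × 5532.0 s = 3303 C, so n(e⁻) = 3303/96500 = 0.03422 mol.
n(M) deposited = 6.91 / 202 = 0.03421 mol.
Electrons per atom = n(e⁻)/n(M) = 0.03422 / 0.03421 = 1.00 ≈ 1, so the ion is M⁺.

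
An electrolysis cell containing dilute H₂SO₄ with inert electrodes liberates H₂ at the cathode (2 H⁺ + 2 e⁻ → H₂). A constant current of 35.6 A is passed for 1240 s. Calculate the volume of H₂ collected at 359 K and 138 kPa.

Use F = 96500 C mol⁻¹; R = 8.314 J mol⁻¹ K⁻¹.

Q = I·t = 35.60 A × 1240.0 s = 44140 C.
n(e⁻) = Q/F = 44140 / 96500 = 0.4575 mol.
2 electrons are transferred per H₂ molecule, so n(H₂) = 0.4575 / 2 = 0.2287 mol.
V = nRT/P = (0.2287 × 8.314 × 359) / (138 × 10³ Pa) = 0.00495 m³ = 4.95 L.

4.95 L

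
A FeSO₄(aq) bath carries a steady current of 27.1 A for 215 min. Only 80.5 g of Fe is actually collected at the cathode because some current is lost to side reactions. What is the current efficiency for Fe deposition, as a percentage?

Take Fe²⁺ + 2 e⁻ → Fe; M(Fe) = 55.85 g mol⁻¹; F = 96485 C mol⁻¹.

Q = I·t = 27.10 × 12900 = 349600 C; n(e⁻) = 349600/96485 = 3.623 mol.
Theoretical n(Fe) = n(e⁻)/2 = 1.812 mol, i.e. m_theo = 1.812 × 55.85 = 101.2 g.
Efficiency = m_actual / m_theo = 80.5 / 101.2 = 79.6 %.

79.6 %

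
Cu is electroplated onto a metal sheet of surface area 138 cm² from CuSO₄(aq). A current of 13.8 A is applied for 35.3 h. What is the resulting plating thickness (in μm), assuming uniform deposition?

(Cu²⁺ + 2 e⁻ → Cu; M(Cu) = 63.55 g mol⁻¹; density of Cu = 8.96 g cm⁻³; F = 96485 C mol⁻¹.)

4670 μm

Q = I·t = 13.80 × 127080 = 1754000 C; n(e⁻) = 18.18 mol.
n(Cu) = n(e⁻)/2 = 9.088 mol, so m = 9.088 × 63.55 = 577.5 g.
Volume = m/ρ = 577.5 / 8.96 = 64.46 cm³.
Thickness = V/A = 64.46 / 138 = 0.467 cm = 4670 μm.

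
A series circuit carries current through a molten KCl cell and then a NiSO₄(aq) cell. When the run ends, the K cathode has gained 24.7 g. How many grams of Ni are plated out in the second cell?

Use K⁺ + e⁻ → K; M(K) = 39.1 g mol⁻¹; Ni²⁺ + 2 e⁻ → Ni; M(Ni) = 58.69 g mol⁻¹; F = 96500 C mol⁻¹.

n(K) = 24.7 / 39.1 = 0.6317 mol.
Since K⁺ + e⁻ → K, n(e⁻) passed = 1 × 0.6317 = 0.6317 mol.
Cells in series carry the same charge, so the same 0.6317 mol of electrons passes through cell 2.
Ni²⁺ + 2 e⁻ → Ni, so n(Ni) = 0.6317 / 2 = 0.3159 mol.
m(Ni) = 0.3159 × 58.69 = 18.5 g.

18.5 g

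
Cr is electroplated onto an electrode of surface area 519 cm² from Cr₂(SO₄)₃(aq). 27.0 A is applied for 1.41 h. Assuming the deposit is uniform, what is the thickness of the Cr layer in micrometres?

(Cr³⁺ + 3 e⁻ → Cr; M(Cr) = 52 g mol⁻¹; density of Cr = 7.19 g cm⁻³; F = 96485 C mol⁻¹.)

Q = I·t = 27.00 × 5076.0 = 137100 C; n(e⁻) = 1.420 mol.
n(Cr) = n(e⁻)/3 = 0.4735 mol, so m = 0.4735 × 52 = 24.62 g.
Volume = m/ρ = 24.62 / 7.19 = 3.424 cm³.
Thickness = V/A = 3.424 / 519 = 0.00660 cm = 66.0 μm.

66.0 μm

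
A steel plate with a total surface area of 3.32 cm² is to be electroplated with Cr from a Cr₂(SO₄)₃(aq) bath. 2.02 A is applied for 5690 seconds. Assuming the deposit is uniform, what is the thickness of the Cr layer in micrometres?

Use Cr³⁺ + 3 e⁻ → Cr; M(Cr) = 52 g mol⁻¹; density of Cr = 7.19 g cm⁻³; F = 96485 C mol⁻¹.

Q = I·t = 2.020 × 5690.0 = 11490 C; n(e⁻) = 0.1191 mol.
n(Cr) = n(e⁻)/3 = 0.03971 mol, so m = 0.03971 × 52 = 2.065 g.
Volume = m/ρ = 2.065 / 7.19 = 0.2872 cm³.
Thickness = V/A = 0.2872 / 3.32 = 0.0865 cm = 865 μm.

865 μm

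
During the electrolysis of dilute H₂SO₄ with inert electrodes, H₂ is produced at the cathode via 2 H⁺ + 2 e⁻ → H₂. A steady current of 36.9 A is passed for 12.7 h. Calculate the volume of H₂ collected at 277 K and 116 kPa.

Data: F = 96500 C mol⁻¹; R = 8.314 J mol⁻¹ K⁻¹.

Q = I·t = 36.90 A × 45720 s = 1687000 C.
n(e⁻) = Q/F = 1687000 / 96500 = 17.48 mol.
2 electrons are transferred per H₂ molecule, so n(H₂) = 17.48 / 2 = 8.741 mol.
V = nRT/P = (8.741 × 8.314 × 277) / (116 × 10³ Pa) = 0.174 m³ = 174 L.

174 L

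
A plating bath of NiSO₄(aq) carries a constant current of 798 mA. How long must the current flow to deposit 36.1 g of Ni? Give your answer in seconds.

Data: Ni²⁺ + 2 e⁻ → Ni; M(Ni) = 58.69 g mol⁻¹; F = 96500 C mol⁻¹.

n(Ni) = m/M = 36.1 / 58.69 = 0.6151 mol.
Each Ni atom requires 2 electrons, so n(e⁻) = 2 × 0.6151 = 1.230 mol.
Q = n(e⁻)·F = 1.230 × 96500 = 118700 C.
t = Q/I = 118700 / 0.7980 A = 148800 s.

1.49 × 10⁵ s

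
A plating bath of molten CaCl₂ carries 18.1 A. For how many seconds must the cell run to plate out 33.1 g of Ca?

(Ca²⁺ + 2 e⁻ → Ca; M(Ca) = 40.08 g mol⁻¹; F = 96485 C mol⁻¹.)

8800 s

n(Ca) = m/M = 33.1 / 40.08 = 0.8258 mol.
Each Ca atom requires 2 electrons, so n(e⁻) = 2 × 0.8258 = 1.652 mol.
Q = n(e⁻)·F = 1.652 × 96485 = 159400 C.
t = Q/I = 159400 / 18.10 A = 8805 s.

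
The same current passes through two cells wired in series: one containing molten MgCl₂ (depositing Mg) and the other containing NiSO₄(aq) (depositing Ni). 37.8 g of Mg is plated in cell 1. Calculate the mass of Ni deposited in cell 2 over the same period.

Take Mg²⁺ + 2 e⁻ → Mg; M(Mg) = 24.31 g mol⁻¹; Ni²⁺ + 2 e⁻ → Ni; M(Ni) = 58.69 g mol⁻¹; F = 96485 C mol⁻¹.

91.3 g

n(Mg) = 37.8 / 24.31 = 1.555 mol.
Since Mg²⁺ + 2 e⁻ → Mg, n(e⁻) passed = 2 × 1.555 = 3.110 mol.
Cells in series carry the same charge, so the same 3.110 mol of electrons passes through cell 2.
Ni²⁺ + 2 e⁻ → Ni, so n(Ni) = 3.110 / 2 = 1.555 mol.
m(Ni) = 1.555 × 58.69 = 91.3 g.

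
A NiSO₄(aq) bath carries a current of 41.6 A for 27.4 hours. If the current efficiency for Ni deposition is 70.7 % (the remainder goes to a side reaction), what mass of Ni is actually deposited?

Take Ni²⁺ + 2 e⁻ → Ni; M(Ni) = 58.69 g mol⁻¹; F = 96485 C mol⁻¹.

882 g

Q = I·t = 41.60 × 98640 = 4103000 C.
n(e⁻) = 4103000/96485 = 42.53 mol; theoretically n(Ni) = 42.53/2 = 21.26 mol, m_theo = 1248 g.
At 70.7 % efficiency, m_actual = 0.707 × 1248 = 882 g.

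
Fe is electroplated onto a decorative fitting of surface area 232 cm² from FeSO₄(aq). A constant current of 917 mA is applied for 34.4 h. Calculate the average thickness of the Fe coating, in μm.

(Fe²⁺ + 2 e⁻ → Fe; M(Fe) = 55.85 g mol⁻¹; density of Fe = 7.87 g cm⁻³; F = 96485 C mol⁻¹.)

180 μm

Q = I·t = 0.9170 × 123840 = 113600 C; n(e⁻) = 1.177 mol.
n(Fe) = n(e⁻)/2 = 0.5885 mol, so m = 0.5885 × 55.85 = 32.87 g.
Volume = m/ρ = 32.87 / 7.87 = 4.176 cm³.
Thickness = V/A = 4.176 / 232 = 0.0180 cm = 180 μm.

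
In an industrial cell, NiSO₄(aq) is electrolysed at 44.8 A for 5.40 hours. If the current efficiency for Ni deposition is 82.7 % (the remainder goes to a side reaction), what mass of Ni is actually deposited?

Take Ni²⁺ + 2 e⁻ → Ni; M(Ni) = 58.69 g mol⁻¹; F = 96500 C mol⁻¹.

Q = I·t = 44.80 × 19440 = 870900 C.
n(e⁻) = 870900/96500 = 9.025 mol; theoretically n(Ni) = 9.025/2 = 4.512 mol, m_theo = 264.8 g.
At 82.7 % efficiency, m_actual = 0.827 × 264.8 = 219 g.

219 g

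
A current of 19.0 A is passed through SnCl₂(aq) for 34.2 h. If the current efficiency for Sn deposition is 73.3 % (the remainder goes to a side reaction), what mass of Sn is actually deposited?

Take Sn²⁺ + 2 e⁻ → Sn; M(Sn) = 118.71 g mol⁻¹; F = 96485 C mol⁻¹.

Q = I·t = 19.00 × 123120 = 2339000 C.
n(e⁻) = 2339000/96485 = 24.25 mol; theoretically n(Sn) = 24.25/2 = 12.12 mol, m_theo = 1439 g.
At 73.3 % efficiency, m_actual = 0.733 × 1439 = 1050 g.

1050 g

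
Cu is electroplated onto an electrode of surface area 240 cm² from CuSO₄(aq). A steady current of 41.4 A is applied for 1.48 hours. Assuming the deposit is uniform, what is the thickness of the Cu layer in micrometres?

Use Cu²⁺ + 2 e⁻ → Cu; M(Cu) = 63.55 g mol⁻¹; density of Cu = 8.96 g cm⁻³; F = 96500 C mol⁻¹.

338 μm

Q = I·t = 41.40 × 5328.0 = 220600 C; n(e⁻) = 2.286 mol.
n(Cu) = n(e⁻)/2 = 1.143 mol, so m = 1.143 × 63.55 = 72.63 g.
Volume = m/ρ = 72.63 / 8.96 = 8.106 cm³.
Thickness = V/A = 8.106 / 240 = 0.0338 cm = 338 μm.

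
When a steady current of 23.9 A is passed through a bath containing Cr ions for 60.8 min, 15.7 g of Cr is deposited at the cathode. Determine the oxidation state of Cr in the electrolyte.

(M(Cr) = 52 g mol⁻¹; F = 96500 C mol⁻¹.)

+3

Q = I·t = 23.90 A × 3648.0 s = 87190 C, so n(e⁻) = 87190/96500 = 0.9035 mol.
n(Cr) deposited = 15.7 / 52 = 0.3019 mol.
Electrons per atom = n(e⁻)/n(Cr) = 0.9035 / 0.3019 = 2.99 ≈ 3, so the ion is Cr³⁺.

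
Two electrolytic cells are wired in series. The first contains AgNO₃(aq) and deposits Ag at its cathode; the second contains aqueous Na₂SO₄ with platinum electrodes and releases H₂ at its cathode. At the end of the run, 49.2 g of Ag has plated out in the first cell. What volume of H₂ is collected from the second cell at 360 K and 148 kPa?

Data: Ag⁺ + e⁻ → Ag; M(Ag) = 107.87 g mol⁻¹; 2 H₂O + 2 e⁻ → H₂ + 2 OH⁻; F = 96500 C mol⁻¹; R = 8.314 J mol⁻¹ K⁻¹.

4.61 L

n(Ag) = 49.2 / 107.87 = 0.4561 mol, so n(e⁻) = 1 × 0.4561 = 0.4561 mol.
The cells are in series, so the same 0.4561 mol of electrons passes through the second cell.
2 H₂O + 2 e⁻ → H₂ + 2 OH⁻ — 2 mol e⁻ per mol H₂, so n(H₂) = 0.4561/2 = 0.2281 mol.
V = nRT/P = (0.2281 × 8.314 × 360) / (148 × 10³) = 0.00461 m³ = 4.61 L.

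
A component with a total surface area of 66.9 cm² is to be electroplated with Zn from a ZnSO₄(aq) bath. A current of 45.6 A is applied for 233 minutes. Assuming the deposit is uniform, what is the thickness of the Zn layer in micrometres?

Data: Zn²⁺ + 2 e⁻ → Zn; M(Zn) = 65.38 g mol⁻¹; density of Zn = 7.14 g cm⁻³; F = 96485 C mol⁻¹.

4520 μm

Q = I·t = 45.60 × 13980 = 637500 C; n(e⁻) = 6.607 mol.
n(Zn) = n(e⁻)/2 = 3.304 mol, so m = 3.304 × 65.38 = 216.0 g.
Volume = m/ρ = 216.0 / 7.14 = 30.25 cm³.
Thickness = V/A = 30.25 / 66.9 = 0.452 cm = 4520 μm.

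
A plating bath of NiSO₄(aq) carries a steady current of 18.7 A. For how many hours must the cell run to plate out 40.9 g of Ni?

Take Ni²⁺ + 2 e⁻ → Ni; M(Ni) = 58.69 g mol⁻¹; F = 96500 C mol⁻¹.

n(Ni) = m/M = 40.9 / 58.69 = 0.6969 mol.
Each Ni atom requires 2 electrons, so n(e⁻) = 2 × 0.6969 = 1.394 mol.
Q = n(e⁻)·F = 1.394 × 96500 = 134500 C.
t = Q/I = 134500 / 18.70 A = 7192 s = 2.00 h.

2.00 h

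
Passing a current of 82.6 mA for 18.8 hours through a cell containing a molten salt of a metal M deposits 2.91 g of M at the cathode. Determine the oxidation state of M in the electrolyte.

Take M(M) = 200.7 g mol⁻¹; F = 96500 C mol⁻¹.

Q = I·t = 0.08260 A × 67680 s = 5590 C, so n(e⁻) = 5590/96500 = 0.05793 mol.
n(M) deposited = 2.91 / 200.7 = 0.01450 mol.
Electrons per atom = n(e⁻)/n(M) = 0.05793 / 0.01450 = 4.00 ≈ 4, so the ion is M⁴⁺.

+4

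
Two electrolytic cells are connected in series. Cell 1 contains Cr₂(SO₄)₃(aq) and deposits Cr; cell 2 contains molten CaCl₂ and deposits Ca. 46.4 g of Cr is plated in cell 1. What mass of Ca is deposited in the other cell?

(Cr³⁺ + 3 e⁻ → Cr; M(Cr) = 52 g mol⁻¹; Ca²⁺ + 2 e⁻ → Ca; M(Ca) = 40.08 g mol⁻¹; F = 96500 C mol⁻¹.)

53.6 g

n(Cr) = 46.4 / 52 = 0.8923 mol.
Since Cr³⁺ + 3 e⁻ → Cr, n(e⁻) passed = 3 × 0.8923 = 2.677 mol.
Cells in series carry the same charge, so the same 2.677 mol of electrons passes through cell 2.
Ca²⁺ + 2 e⁻ → Ca, so n(Ca) = 2.677 / 2 = 1.338 mol.
m(Ca) = 1.338 × 40.08 = 53.6 g.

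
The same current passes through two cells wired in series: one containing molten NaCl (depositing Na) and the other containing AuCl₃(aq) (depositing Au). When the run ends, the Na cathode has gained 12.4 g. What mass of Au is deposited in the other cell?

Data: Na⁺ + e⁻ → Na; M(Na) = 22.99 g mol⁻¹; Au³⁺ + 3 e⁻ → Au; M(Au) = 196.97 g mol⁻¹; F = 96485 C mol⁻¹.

n(Na) = 12.4 / 22.99 = 0.5394 mol.
Since Na⁺ + e⁻ → Na, n(e⁻) passed = 1 × 0.5394 = 0.5394 mol.
Cells in series carry the same charge, so the same 0.5394 mol of electrons passes through cell 2.
Au³⁺ + 3 e⁻ → Au, so n(Au) = 0.5394 / 3 = 0.1798 mol.
m(Au) = 0.1798 × 196.97 = 35.4 g.

35.4 g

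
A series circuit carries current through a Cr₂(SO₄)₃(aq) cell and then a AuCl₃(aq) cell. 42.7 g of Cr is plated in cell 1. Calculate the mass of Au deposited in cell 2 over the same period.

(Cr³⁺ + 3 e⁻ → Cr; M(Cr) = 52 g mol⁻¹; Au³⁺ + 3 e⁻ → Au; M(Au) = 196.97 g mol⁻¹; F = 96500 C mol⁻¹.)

n(Cr) = 42.7 / 52 = 0.8212 mol.
Since Cr³⁺ + 3 e⁻ → Cr, n(e⁻) passed = 3 × 0.8212 = 2.463 mol.
Cells in series carry the same charge, so the same 2.463 mol of electrons passes through cell 2.
Au³⁺ + 3 e⁻ → Au, so n(Au) = 2.463 / 3 = 0.8212 mol.
m(Au) = 0.8212 × 196.97 = 162 g.

162 g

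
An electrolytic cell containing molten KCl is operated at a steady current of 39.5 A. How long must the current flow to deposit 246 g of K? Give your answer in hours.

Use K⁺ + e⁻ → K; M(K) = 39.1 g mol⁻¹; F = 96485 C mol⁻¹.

n(K) = m/M = 246 / 39.1 = 6.292 mol.
Each K atom requires 1 electron, so n(e⁻) = 1 × 6.292 = 6.292 mol.
Q = n(e⁻)·F = 6.292 × 96485 = 607000 C.
t = Q/I = 607000 / 39.50 A = 15370 s = 4.27 h.

4.27 h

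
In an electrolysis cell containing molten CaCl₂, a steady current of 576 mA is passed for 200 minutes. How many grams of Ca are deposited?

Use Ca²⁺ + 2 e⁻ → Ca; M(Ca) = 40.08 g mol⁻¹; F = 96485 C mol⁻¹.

1.44 g

Q = I·t = 0.5760 A × 12000 s = 6912 C.
n(e⁻) = Q/F = 6912 / 96485 = 0.07164 mol.
Ca²⁺ + 2 e⁻ → Ca, so n(Ca) = n(e⁻)/2 = 0.03582 mol.
m = n·M = 0.03582 × 40.08 = 1.44 g.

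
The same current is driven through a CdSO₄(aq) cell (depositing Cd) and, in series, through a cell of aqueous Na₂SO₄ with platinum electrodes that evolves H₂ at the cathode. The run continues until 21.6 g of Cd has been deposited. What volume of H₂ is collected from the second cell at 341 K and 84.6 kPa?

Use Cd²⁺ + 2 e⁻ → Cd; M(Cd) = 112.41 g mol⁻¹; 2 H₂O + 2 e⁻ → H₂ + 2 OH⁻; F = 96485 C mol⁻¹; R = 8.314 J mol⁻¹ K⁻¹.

n(Cd) = 21.6 / 112.41 = 0.1922 mol, so n(e⁻) = 2 × 0.1922 = 0.3843 mol.
The cells are in series, so the same 0.3843 mol of electrons passes through the second cell.
2 H₂O + 2 e⁻ → H₂ + 2 OH⁻ — 2 mol e⁻ per mol H₂, so n(H₂) = 0.3843/2 = 0.1922 mol.
V = nRT/P = (0.1922 × 8.314 × 341) / (84.6 × 10³) = 0.00644 m³ = 6.44 L.

6.44 L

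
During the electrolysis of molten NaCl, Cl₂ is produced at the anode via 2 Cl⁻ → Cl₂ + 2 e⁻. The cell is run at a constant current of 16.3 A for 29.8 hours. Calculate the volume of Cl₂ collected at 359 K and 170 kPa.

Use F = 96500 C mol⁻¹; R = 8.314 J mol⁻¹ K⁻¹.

159 L

Q = I·t = 16.30 A × 107280 s = 1749000 C.
n(e⁻) = Q/F = 1749000 / 96500 = 18.12 mol.
2 electrons are transferred per Cl₂ molecule, so n(Cl₂) = 18.12 / 2 = 9.060 mol.
V = nRT/P = (9.060 × 8.314 × 359) / (170 × 10³ Pa) = 0.159 m³ = 159 L.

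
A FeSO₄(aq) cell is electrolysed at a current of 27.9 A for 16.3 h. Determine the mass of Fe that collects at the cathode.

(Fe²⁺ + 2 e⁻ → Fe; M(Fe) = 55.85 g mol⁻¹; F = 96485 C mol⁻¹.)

474 g

Q = I·t = 27.90 A × 58680 s = 1637000 C.
n(e⁻) = Q/F = 1637000 / 96485 = 16.97 mol.
Fe²⁺ + 2 e⁻ → Fe, so n(Fe) = n(e⁻)/2 = 8.484 mol.
m = n·M = 8.484 × 55.85 = 474 g.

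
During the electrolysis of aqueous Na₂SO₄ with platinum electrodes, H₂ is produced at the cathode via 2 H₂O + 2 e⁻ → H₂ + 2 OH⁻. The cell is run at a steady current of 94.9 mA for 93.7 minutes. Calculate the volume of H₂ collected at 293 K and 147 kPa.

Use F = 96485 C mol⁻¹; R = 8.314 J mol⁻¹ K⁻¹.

Q = I·t = 0.09490 A × 5622.0 s = 533.5 C.
n(e⁻) = Q/F = 533.5 / 96485 = 0.005530 mol.
2 electrons are transferred per H₂ molecule, so n(H₂) = 0.005530 / 2 = 0.002765 mol.
V = nRT/P = (0.002765 × 8.314 × 293) / (147 × 10³ Pa) = 4.58 × 10⁻⁵ m³ = 0.0458 L.

0.0458 L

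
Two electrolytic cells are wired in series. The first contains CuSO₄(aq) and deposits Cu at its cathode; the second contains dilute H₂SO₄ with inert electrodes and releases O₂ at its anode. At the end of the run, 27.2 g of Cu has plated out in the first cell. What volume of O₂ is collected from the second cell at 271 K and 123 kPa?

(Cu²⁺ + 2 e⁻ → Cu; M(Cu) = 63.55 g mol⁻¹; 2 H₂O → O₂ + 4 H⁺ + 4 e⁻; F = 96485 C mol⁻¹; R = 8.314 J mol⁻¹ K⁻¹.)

3.92 L

n(Cu) = 27.2 / 63.55 = 0.4280 mol, so n(e⁻) = 2 × 0.4280 = 0.8560 mol.
The cells are in series, so the same 0.8560 mol of electrons passes through the second cell.
2 H₂O → O₂ + 4 H⁺ + 4 e⁻ — 4 mol e⁻ per mol O₂, so n(O₂) = 0.8560/4 = 0.2140 mol.
V = nRT/P = (0.2140 × 8.314 × 271) / (123 × 10³) = 0.00392 m³ = 3.92 L.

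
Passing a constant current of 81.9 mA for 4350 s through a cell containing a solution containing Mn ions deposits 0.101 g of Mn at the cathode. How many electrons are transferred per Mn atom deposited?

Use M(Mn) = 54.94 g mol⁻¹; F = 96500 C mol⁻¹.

2

Q = I·t = 0.08190 A × 4350.0 s = 356.3 C, so n(e⁻) = 356.3/96500 = 0.003692 mol.
n(Mn) deposited = 0.101 / 54.94 = 0.001838 mol.
Electrons per atom = n(e⁻)/n(Mn) = 0.003692 / 0.001838 = 2.01 ≈ 2, so the ion is Mn²⁺.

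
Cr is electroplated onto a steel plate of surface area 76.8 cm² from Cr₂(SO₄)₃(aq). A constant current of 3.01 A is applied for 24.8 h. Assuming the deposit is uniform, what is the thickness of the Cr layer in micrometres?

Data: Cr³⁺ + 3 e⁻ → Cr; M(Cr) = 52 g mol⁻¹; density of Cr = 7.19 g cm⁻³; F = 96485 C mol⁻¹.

874 μm

Q = I·t = 3.010 × 89280 = 268700 C; n(e⁻) = 2.785 mol.
n(Cr) = n(e⁻)/3 = 0.9284 mol, so m = 0.9284 × 52 = 48.28 g.
Volume = m/ρ = 48.28 / 7.19 = 6.715 cm³.
Thickness = V/A = 6.715 / 76.8 = 0.0874 cm = 874 μm.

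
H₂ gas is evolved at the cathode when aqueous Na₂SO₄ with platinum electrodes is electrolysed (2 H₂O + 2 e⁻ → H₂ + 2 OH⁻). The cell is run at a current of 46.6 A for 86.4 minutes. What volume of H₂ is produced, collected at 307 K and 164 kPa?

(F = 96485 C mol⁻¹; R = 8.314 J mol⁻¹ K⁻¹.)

Q = I·t = 46.60 A × 5184.0 s = 241600 C.
n(e⁻) = Q/F = 241600 / 96485 = 2.504 mol.
2 electrons are transferred per H₂ molecule, so n(H₂) = 2.504 / 2 = 1.252 mol.
V = nRT/P = (1.252 × 8.314 × 307) / (164 × 10³ Pa) = 0.0195 m³ = 19.5 L.

19.5 L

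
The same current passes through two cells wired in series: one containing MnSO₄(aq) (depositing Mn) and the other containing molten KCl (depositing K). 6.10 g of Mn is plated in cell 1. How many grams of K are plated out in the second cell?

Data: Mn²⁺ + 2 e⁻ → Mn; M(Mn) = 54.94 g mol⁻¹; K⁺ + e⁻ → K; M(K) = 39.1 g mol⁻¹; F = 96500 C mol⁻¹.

8.68 g

n(Mn) = 6.10 / 54.94 = 0.1110 mol.
Since Mn²⁺ + 2 e⁻ → Mn, n(e⁻) passed = 2 × 0.1110 = 0.2221 mol.
Cells in series carry the same charge, so the same 0.2221 mol of electrons passes through cell 2.
K⁺ + e⁻ → K, so n(K) = 0.2221 / 1 = 0.2221 mol.
m(K) = 0.2221 × 39.1 = 8.68 g.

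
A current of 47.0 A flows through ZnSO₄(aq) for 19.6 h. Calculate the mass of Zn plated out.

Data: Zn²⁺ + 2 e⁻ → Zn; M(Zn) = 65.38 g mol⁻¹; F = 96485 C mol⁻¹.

1120 g

Q = I·t = 47.00 A × 70560 s = 3316000 C.
n(e⁻) = Q/F = 3316000 / 96485 = 34.37 mol.
Zn²⁺ + 2 e⁻ → Zn, so n(Zn) = n(e⁻)/2 = 17.19 mol.
m = n·M = 17.19 × 65.38 = 1120 g.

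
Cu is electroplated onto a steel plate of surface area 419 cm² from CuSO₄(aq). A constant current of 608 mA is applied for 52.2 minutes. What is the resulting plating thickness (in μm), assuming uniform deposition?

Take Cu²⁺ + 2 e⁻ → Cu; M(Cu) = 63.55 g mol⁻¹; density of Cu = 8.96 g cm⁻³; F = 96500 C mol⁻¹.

1.67 μm

Q = I·t = 0.6080 × 3132.0 = 1904 C; n(e⁻) = 0.01973 mol.
n(Cu) = n(e⁻)/2 = 0.009867 mol, so m = 0.009867 × 63.55 = 0.6270 g.
Volume = m/ρ = 0.6270 / 8.96 = 0.06998 cm³.
Thickness = V/A = 0.06998 / 419 = 1.67 × 10⁻⁴ cm = 1.67 μm.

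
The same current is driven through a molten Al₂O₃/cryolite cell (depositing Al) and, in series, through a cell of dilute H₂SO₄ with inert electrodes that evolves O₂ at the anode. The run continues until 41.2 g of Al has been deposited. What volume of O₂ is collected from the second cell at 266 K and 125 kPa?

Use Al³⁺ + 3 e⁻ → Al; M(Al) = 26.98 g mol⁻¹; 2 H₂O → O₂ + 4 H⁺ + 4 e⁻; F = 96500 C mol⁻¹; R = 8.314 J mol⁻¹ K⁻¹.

20.3 L

n(Al) = 41.2 / 26.98 = 1.527 mol, so n(e⁻) = 3 × 1.527 = 4.581 mol.
The cells are in series, so the same 4.581 mol of electrons passes through the second cell.
2 H₂O → O₂ + 4 H⁺ + 4 e⁻ — 4 mol e⁻ per mol O₂, so n(O₂) = 4.581/4 = 1.145 mol.
V = nRT/P = (1.145 × 8.314 × 266) / (125 × 10³) = 0.0203 m³ = 20.3 L.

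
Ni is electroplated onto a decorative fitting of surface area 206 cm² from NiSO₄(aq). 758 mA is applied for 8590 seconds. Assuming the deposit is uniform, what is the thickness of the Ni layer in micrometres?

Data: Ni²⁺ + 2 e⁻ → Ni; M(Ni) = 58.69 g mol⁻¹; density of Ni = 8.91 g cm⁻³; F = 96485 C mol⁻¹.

Q = I·t = 0.7580 × 8590.0 = 6511 C; n(e⁻) = 0.06748 mol.
n(Ni) = n(e⁻)/2 = 0.03374 mol, so m = 0.03374 × 58.69 = 1.980 g.
Volume = m/ρ = 1.980 / 8.91 = 0.2223 cm³.
Thickness = V/A = 0.2223 / 206 = 0.00108 cm = 10.8 μm.

10.8 μm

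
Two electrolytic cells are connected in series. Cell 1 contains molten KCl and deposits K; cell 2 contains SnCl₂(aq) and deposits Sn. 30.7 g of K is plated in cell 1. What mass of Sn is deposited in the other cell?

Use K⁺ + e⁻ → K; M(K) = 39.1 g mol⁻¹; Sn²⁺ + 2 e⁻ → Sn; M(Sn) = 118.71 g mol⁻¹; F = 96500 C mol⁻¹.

46.6 g

n(K) = 30.7 / 39.1 = 0.7852 mol.
Since K⁺ + e⁻ → K, n(e⁻) passed = 1 × 0.7852 = 0.7852 mol.
Cells in series carry the same charge, so the same 0.7852 mol of electrons passes through cell 2.
Sn²⁺ + 2 e⁻ → Sn, so n(Sn) = 0.7852 / 2 = 0.3926 mol.
m(Sn) = 0.3926 × 118.71 = 46.6 g.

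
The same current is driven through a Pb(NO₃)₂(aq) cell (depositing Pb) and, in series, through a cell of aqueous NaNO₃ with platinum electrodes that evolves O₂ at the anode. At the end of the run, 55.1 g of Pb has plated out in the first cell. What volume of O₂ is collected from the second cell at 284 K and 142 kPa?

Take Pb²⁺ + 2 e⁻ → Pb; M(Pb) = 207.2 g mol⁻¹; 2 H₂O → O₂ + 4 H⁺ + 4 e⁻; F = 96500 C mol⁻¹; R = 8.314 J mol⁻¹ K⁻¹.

n(Pb) = 55.1 / 207.2 = 0.2659 mol, so n(e⁻) = 2 × 0.2659 = 0.5319 mol.
The cells are in series, so the same 0.5319 mol of electrons passes through the second cell.
2 H₂O → O₂ + 4 H⁺ + 4 e⁻ — 4 mol e⁻ per mol O₂, so n(O₂) = 0.5319/4 = 0.1330 mol.
V = nRT/P = (0.1330 × 8.314 × 284) / (142 × 10³) = 0.00221 m³ = 2.21 L.

2.21 L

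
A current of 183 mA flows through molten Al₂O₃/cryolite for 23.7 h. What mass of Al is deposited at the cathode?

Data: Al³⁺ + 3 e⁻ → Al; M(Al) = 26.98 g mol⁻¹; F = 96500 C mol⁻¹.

1.46 g

Q = I·t = 0.1830 A × 85320 s = 15610 C.
n(e⁻) = Q/F = 15610 / 96500 = 0.1618 mol.
Al³⁺ + 3 e⁻ → Al, so n(Al) = n(e⁻)/3 = 0.05393 mol.
m = n·M = 0.05393 × 26.98 = 1.46 g.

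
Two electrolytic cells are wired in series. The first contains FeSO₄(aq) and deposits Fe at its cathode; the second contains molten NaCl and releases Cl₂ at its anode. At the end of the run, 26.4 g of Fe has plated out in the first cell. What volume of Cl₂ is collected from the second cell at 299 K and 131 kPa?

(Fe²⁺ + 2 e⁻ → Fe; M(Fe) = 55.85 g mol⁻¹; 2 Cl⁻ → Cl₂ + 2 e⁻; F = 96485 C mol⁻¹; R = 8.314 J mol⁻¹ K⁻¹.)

n(Fe) = 26.4 / 55.85 = 0.4727 mol, so n(e⁻) = 2 × 0.4727 = 0.9454 mol.
The cells are in series, so the same 0.9454 mol of electrons passes through the second cell.
2 Cl⁻ → Cl₂ + 2 e⁻ — 2 mol e⁻ per mol Cl₂, so n(Cl₂) = 0.9454/2 = 0.4727 mol.
V = nRT/P = (0.4727 × 8.314 × 299) / (131 × 10³) = 0.00897 m³ = 8.97 L.

8.97 L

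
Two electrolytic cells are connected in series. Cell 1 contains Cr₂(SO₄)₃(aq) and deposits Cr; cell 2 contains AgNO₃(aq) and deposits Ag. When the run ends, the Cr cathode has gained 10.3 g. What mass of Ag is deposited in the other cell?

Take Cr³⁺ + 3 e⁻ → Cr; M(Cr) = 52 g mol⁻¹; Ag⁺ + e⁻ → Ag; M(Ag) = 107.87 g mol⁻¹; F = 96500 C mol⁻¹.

64.1 g

n(Cr) = 10.3 / 52 = 0.1981 mol.
Since Cr³⁺ + 3 e⁻ → Cr, n(e⁻) passed = 3 × 0.1981 = 0.5942 mol.
Cells in series carry the same charge, so the same 0.5942 mol of electrons passes through cell 2.
Ag⁺ + e⁻ → Ag, so n(Ag) = 0.5942 / 1 = 0.5942 mol.
m(Ag) = 0.5942 × 107.87 = 64.1 g.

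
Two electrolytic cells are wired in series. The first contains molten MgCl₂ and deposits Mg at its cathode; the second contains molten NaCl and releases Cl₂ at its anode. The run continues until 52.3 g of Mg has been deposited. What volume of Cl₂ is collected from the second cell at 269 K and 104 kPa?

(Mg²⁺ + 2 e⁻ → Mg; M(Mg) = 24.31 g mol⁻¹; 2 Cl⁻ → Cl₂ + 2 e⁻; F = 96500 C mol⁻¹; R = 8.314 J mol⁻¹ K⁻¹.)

46.3 L

n(Mg) = 52.3 / 24.31 = 2.151 mol, so n(e⁻) = 2 × 2.151 = 4.303 mol.
The cells are in series, so the same 4.303 mol of electrons passes through the second cell.
2 Cl⁻ → Cl₂ + 2 e⁻ — 2 mol e⁻ per mol Cl₂, so n(Cl₂) = 4.303/2 = 2.151 mol.
V = nRT/P = (2.151 × 8.314 × 269) / (104 × 10³) = 0.0463 m³ = 46.3 L.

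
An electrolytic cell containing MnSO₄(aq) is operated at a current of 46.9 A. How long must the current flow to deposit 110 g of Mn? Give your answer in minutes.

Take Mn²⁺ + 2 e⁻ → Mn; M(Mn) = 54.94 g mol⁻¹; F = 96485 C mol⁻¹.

n(Mn) = m/M = 110 / 54.94 = 2.002 mol.
Each Mn atom requires 2 electrons, so n(e⁻) = 2 × 2.002 = 4.004 mol.
Q = n(e⁻)·F = 4.004 × 96485 = 386400 C.
t = Q/I = 386400 / 46.90 A = 8238 s = 137 min.

137 min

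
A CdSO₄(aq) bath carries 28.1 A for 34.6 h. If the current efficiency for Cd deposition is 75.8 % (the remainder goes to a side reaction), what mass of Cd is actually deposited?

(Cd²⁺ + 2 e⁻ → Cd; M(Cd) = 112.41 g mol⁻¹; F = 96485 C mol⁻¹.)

1550 g

Q = I·t = 28.10 × 124560 = 3500000 C.
n(e⁻) = 3500000/96485 = 36.28 mol; theoretically n(Cd) = 36.28/2 = 18.14 mol, m_theo = 2039 g.
At 75.8 % efficiency, m_actual = 0.758 × 2039 = 1550 g.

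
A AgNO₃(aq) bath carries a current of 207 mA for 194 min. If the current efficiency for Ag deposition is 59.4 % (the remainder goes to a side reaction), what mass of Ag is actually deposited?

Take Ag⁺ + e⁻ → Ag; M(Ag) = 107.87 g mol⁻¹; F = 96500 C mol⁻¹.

1.60 g

Q = I·t = 0.2070 × 11640 = 2409 C.
n(e⁻) = 2409/96500 = 0.02497 mol; theoretically n(Ag) = 0.02497/1 = 0.02497 mol, m_theo = 2.693 g.
At 59.4 % efficiency, m_actual = 0.594 × 2.693 = 1.60 g.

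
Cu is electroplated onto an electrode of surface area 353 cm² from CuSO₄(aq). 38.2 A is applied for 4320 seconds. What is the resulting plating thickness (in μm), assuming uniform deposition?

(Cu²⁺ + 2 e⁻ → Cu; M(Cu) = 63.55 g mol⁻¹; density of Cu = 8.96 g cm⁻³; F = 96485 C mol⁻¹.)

Q = I·t = 38.20 × 4320.0 = 165000 C; n(e⁻) = 1.710 mol.
n(Cu) = n(e⁻)/2 = 0.8552 mol, so m = 0.8552 × 63.55 = 54.35 g.
Volume = m/ρ = 54.35 / 8.96 = 6.065 cm³.
Thickness = V/A = 6.065 / 353 = 0.0172 cm = 172 μm.

172 μm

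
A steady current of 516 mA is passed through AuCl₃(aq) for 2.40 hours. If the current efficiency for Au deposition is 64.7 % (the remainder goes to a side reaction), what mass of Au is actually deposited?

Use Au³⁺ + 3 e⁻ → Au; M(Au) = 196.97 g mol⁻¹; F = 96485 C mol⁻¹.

Q = I·t = 0.5160 × 8640.0 = 4458 C.
n(e⁻) = 4458/96485 = 0.04621 mol; theoretically n(Au) = 0.04621/3 = 0.01540 mol, m_theo = 3.034 g.
At 64.7 % efficiency, m_actual = 0.647 × 3.034 = 1.96 g.

1.96 g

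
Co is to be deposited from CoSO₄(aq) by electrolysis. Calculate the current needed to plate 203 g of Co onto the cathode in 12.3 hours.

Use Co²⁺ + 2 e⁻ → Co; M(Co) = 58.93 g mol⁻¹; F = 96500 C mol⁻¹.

15.0 A

n(Co) = 203 / 58.93 = 3.445 mol.
n(e⁻) = 2 × 3.445 = 6.890 mol.
Q = n(e⁻)·F = 6.890 × 96500 = 664800 C.
I = Q/t = 664800 / 44280 s = 15.0 A.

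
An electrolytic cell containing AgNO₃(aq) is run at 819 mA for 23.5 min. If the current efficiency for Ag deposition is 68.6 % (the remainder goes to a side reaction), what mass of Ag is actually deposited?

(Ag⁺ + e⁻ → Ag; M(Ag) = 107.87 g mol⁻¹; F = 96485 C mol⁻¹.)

Q = I·t = 0.8190 × 1410.0 = 1155 C.
n(e⁻) = 1155/96485 = 0.01197 mol; theoretically n(Ag) = 0.01197/1 = 0.01197 mol, m_theo = 1.291 g.
At 68.6 % efficiency, m_actual = 0.686 × 1.291 = 0.886 g.

0.886 g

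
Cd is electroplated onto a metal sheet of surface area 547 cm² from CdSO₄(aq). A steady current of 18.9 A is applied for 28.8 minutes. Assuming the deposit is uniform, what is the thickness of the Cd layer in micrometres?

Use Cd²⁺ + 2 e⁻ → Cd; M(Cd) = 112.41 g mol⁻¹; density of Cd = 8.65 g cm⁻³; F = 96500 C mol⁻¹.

40.2 μm

Q = I·t = 18.90 × 1728.0 = 32660 C; n(e⁻) = 0.3384 mol.
n(Cd) = n(e⁻)/2 = 0.1692 mol, so m = 0.1692 × 112.41 = 19.02 g.
Volume = m/ρ = 19.02 / 8.65 = 2.199 cm³.
Thickness = V/A = 2.199 / 547 = 0.00402 cm = 40.2 μm.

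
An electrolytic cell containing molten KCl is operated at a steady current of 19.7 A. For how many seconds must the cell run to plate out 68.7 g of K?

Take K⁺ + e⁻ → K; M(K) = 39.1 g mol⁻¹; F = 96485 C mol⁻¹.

n(K) = m/M = 68.7 / 39.1 = 1.757 mol.
Each K atom requires 1 electron, so n(e⁻) = 1 × 1.757 = 1.757 mol.
Q = n(e⁻)·F = 1.757 × 96485 = 169500 C.
t = Q/I = 169500 / 19.70 A = 8605 s.

8610 s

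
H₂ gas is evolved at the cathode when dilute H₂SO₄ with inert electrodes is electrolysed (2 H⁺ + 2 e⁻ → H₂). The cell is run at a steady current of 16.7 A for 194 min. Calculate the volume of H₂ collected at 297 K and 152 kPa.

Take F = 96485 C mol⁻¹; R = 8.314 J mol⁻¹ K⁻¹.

16.4 L

Q = I·t = 16.70 A × 11640 s = 194400 C.
n(e⁻) = Q/F = 194400 / 96485 = 2.015 mol.
2 electrons are transferred per H₂ molecule, so n(H₂) = 2.015 / 2 = 1.007 mol.
V = nRT/P = (1.007 × 8.314 × 297) / (152 × 10³ Pa) = 0.0164 m³ = 16.4 L.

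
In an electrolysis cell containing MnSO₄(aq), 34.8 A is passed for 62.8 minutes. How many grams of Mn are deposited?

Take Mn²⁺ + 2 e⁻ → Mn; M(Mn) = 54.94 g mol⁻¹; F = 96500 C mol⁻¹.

Q = I·t = 34.80 A × 3768.0 s = 131100 C.
n(e⁻) = Q/F = 131100 / 96500 = 1.359 mol.
Mn²⁺ + 2 e⁻ → Mn, so n(Mn) = n(e⁻)/2 = 0.6794 mol.
m = n·M = 0.6794 × 54.94 = 37.3 g.

37.3 g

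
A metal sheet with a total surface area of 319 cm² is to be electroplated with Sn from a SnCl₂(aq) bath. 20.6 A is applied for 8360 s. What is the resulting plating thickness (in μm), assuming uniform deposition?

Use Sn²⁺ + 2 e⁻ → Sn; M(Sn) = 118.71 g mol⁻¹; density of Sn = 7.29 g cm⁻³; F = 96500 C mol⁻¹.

455 μm

Q = I·t = 20.60 × 8360.0 = 172200 C; n(e⁻) = 1.785 mol.
n(Sn) = n(e⁻)/2 = 0.8923 mol, so m = 0.8923 × 118.71 = 105.9 g.
Volume = m/ρ = 105.9 / 7.29 = 14.53 cm³.
Thickness = V/A = 14.53 / 319 = 0.0455 cm = 455 μm.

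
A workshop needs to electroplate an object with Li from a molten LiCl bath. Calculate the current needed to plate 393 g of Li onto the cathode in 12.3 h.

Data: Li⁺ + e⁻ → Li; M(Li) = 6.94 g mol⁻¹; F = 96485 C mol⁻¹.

n(Li) = 393 / 6.94 = 56.63 mol.
n(e⁻) = 1 × 56.63 = 56.63 mol.
Q = n(e⁻)·F = 56.63 × 96485 = 5464000 C.
I = Q/t = 5464000 / 44280 s = 123 A.

123 A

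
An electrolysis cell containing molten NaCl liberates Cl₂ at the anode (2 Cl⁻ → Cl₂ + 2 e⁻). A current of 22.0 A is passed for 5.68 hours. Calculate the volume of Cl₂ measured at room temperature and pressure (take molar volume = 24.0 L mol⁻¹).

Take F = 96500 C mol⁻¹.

55.9 L

Q = I·t = 22.00 A × 20448 s = 449900 C.
n(e⁻) = Q/F = 449900 / 96500 = 4.662 mol.
2 electrons are transferred per Cl₂ molecule, so n(Cl₂) = 4.662 / 2 = 2.331 mol.
V = n × V_m = 2.331 × 24.0 = 55.9 L.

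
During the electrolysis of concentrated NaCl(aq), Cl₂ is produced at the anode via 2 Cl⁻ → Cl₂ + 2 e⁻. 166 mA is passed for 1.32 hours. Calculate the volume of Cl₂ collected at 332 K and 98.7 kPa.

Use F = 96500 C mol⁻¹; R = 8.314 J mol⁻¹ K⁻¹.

Q = I·t = 0.1660 A × 4752.0 s = 788.8 C.
n(e⁻) = Q/F = 788.8 / 96500 = 0.008174 mol.
2 electrons are transferred per Cl₂ molecule, so n(Cl₂) = 0.008174 / 2 = 0.004087 mol.
V = nRT/P = (0.004087 × 8.314 × 332) / (98.7 × 10³ Pa) = 1.14 × 10⁻⁴ m³ = 0.114 L.

0.114 L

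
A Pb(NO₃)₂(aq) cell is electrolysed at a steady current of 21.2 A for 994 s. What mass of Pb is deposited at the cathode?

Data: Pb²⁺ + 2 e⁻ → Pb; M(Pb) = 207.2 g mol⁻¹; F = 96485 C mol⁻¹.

22.6 g

Q = I·t = 21.20 A × 994.00 s = 21070 C.
n(e⁻) = Q/F = 21070 / 96485 = 0.2184 mol.
Pb²⁺ + 2 e⁻ → Pb, so n(Pb) = n(e⁻)/2 = 0.1092 mol.
m = n·M = 0.1092 × 207.2 = 22.6 g.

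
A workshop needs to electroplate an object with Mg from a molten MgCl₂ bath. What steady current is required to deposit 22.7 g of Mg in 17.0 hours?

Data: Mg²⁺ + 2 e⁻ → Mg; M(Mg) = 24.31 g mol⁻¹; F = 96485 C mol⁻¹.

n(Mg) = 22.7 / 24.31 = 0.9338 mol.
n(e⁻) = 2 × 0.9338 = 1.868 mol.
Q = n(e⁻)·F = 1.868 × 96485 = 180200 C.
I = Q/t = 180200 / 61200 s = 2.94 A.

2.94 A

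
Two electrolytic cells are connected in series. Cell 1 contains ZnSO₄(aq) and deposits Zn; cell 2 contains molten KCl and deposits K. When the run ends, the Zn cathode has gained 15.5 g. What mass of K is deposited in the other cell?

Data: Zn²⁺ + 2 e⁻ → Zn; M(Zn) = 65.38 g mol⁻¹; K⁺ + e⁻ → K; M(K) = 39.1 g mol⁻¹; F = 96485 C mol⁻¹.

18.5 g

n(Zn) = 15.5 / 65.38 = 0.2371 mol.
Since Zn²⁺ + 2 e⁻ → Zn, n(e⁻) passed = 2 × 0.2371 = 0.4742 mol.
Cells in series carry the same charge, so the same 0.4742 mol of electrons passes through cell 2.
K⁺ + e⁻ → K, so n(K) = 0.4742 / 1 = 0.4742 mol.
m(K) = 0.4742 × 39.1 = 18.5 g.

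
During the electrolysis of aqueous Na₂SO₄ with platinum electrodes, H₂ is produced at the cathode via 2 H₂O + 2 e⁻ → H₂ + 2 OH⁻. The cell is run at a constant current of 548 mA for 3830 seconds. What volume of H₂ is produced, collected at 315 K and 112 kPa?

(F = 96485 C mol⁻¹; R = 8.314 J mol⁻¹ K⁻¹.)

0.254 L

Q = I·t = 0.5480 A × 3830.0 s = 2099 C.
n(e⁻) = Q/F = 2099 / 96485 = 0.02175 mol.
2 electrons are transferred per H₂ molecule, so n(H₂) = 0.02175 / 2 = 0.01088 mol.
V = nRT/P = (0.01088 × 8.314 × 315) / (112 × 10³ Pa) = 2.54 × 10⁻⁴ m³ = 0.254 L.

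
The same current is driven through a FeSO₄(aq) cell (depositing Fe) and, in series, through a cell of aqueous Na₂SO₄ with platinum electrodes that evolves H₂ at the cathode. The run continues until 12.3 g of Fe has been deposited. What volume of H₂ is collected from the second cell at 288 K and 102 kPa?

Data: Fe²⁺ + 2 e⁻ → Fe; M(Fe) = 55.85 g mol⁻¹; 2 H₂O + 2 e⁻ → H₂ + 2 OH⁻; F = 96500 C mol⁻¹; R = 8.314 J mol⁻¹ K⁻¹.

n(Fe) = 12.3 / 55.85 = 0.2202 mol, so n(e⁻) = 2 × 0.2202 = 0.4405 mol.
The cells are in series, so the same 0.4405 mol of electrons passes through the second cell.
2 H₂O + 2 e⁻ → H₂ + 2 OH⁻ — 2 mol e⁻ per mol H₂, so n(H₂) = 0.4405/2 = 0.2202 mol.
V = nRT/P = (0.2202 × 8.314 × 288) / (102 × 10³) = 0.00517 m³ = 5.17 L.

5.17 L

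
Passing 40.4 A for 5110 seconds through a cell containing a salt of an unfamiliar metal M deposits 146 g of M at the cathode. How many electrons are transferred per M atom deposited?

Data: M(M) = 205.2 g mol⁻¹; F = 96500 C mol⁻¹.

3

Q = I·t = 40.40 A × 5110.0 s = 206400 C, so n(e⁻) = 206400/96500 = 2.139 mol.
n(M) deposited = 146 / 205.2 = 0.7115 mol.
Electrons per atom = n(e⁻)/n(M) = 2.139 / 0.7115 = 3.01 ≈ 3, so the ion is M³⁺.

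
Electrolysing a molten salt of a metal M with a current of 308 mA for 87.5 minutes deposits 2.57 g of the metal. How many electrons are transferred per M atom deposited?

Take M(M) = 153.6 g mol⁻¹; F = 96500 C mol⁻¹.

1

Q = I·t = 0.3080 A × 5250.0 s = 1617 C, so n(e⁻) = 1617/96500 = 0.01676 mol.
n(M) deposited = 2.57 / 153.6 = 0.01673 mol.
Electrons per atom = n(e⁻)/n(M) = 0.01676 / 0.01673 = 1.00 ≈ 1, so the ion is M⁺.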